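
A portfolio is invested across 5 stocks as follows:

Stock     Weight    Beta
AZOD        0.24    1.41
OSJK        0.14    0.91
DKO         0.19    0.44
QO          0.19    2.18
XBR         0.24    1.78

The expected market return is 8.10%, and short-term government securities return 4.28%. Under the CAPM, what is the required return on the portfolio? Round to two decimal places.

β_P = Σ w_i β_i = 0.24×1.41 + 0.14×0.91 + 0.19×0.44 + 0.19×2.18 + 0.24×1.78 = 1.3908
MRP = 8.10% − 4.28% = 3.82%
E(R_P) = R_f + β_P × MRP = 4.28% + 1.3908 × 3.82% = 9.59%

9.59%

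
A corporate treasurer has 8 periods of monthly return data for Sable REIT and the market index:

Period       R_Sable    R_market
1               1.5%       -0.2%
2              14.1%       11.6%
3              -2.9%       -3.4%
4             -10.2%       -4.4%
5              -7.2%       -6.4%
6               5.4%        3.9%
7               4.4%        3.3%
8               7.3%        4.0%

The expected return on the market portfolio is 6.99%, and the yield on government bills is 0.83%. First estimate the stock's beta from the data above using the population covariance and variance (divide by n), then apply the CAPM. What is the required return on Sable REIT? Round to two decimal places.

Mean R_i = (1.5 + 14.1 − 2.9 − 10.2 − 7.2 + 5.4 + 4.4 + 7.3) / 8 = 1.5500%
Mean R_m = (-0.2 + 11.6 − 3.4 − 4.4 − 6.4 + 3.9 + 3.3 + 4.0) / 8 = 1.0500%
Σ(R_i − R̄_i)(R_m − R̄_m) = 315.8400  ⇒  Cov = 315.8400 / 8 = 39.4800
Σ(R_m − R̄_m)² = 239.7600  ⇒  Var(R_m) = 239.7600 / 8 = 29.9700
β = Cov / Var(R_m) = 39.4800 / 29.9700 = 1.3173
MRP = 6.99% − 0.83% = 6.16%
E(R) = R_f + β × MRP = 0.83% + 1.3173 × 6.16% = 8.94%

8.94%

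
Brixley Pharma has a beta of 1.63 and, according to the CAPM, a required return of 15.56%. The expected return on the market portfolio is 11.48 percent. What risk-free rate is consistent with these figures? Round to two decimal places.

5.00%

E(R) = R_f + β(E(R_m) − R_f) = R_f(1 − β) + β·E(R_m)
15.56% = R_f × (1 − 1.63) + 1.63 × 11.48%
15.56% = R_f × -0.63 + 18.7124%
R_f = (15.56% − 18.7124%) / -0.63 = 5.00%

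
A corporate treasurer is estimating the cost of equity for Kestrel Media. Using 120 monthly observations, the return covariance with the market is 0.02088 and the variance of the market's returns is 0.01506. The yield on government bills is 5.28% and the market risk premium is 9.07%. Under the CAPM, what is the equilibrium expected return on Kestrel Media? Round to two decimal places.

β = Cov(R_i, R_m) / Var(R_m) = 0.02088 / 0.01506 = 1.3865
E(R) = R_f + β × MRP = 5.28% + 1.3865 × 9.07% = 17.86%

17.86%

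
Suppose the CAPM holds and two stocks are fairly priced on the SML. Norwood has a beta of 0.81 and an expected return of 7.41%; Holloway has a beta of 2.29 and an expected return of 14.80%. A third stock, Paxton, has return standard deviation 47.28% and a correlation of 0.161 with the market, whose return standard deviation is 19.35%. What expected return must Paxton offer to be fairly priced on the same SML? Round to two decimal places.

MRP = (14.80% − 7.41%) / (2.29 − 0.81) = 4.9932%
R_f = 7.41% − 0.81 × 4.9932% = 3.3655%
β_Paxton = ρ·σ_i/σ_m = 0.161 × 47.28 / 19.35 = 0.3934
E(R_Paxton) = R_f + β × MRP = 3.3655% + 0.3934 × 4.9932% = 5.33%

5.33%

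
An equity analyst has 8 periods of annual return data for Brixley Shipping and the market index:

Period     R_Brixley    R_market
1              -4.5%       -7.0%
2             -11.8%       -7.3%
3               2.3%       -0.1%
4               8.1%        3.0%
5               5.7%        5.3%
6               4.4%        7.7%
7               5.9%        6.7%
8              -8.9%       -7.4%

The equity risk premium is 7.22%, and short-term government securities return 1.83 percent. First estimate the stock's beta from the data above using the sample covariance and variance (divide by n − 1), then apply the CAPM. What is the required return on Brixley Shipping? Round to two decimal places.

Mean R_i = (-4.5 − 11.8 + 2.3 + 8.1 + 5.7 + 4.4 + 5.9 − 8.9) / 8 = 0.1500%
Mean R_m = (-7.0 − 7.3 − 0.1 + 3.0 + 5.3 + 7.7 + 6.7 − 7.4) / 8 = 0.1125%
Σ(R_i − R̄_i)(R_m − R̄_m) = 311.0550  ⇒  Cov = 311.0550 / 7 = 44.4364
Σ(R_m − R̄_m)² = 298.2288  ⇒  Var(R_m) = 298.2288 / 7 = 42.6041
β = Cov / Var(R_m) = 44.4364 / 42.6041 = 1.0430
E(R) = R_f + β × MRP = 1.83% + 1.0430 × 7.22% = 9.36%

9.36%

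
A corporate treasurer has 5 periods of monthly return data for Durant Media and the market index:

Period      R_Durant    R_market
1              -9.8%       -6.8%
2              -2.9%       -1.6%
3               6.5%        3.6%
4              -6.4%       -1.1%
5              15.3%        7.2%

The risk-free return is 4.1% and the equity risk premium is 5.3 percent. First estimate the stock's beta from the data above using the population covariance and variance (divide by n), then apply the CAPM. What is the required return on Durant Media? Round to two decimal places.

13.88%

Mean R_i = (-9.8 − 2.9 + 6.5 − 6.4 + 15.3) / 5 = 0.5400%
Mean R_m = (-6.8 − 1.6 + 3.6 − 1.1 + 7.2) / 5 = 0.2600%
Σ(R_i − R̄_i)(R_m − R̄_m) = 211.1780  ⇒  Cov = 211.1780 / 5 = 42.2356
Σ(R_m − R̄_m)² = 114.4720  ⇒  Var(R_m) = 114.4720 / 5 = 22.8944
β = Cov / Var(R_m) = 42.2356 / 22.8944 = 1.8448
E(R) = R_f + β × MRP = 4.1% + 1.8448 × 5.3% = 13.88%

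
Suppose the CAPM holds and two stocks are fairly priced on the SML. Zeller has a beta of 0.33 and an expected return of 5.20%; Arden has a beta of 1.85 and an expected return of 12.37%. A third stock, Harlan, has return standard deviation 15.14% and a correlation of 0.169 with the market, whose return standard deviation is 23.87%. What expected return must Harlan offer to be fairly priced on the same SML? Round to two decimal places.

4.15%

MRP = (12.37% − 5.20%) / (1.85 − 0.33) = 4.7171%
R_f = 5.20% − 0.33 × 4.7171% = 3.6434%
β_Harlan = ρ·σ_i/σ_m = 0.169 × 15.14 / 23.87 = 0.1072
E(R_Harlan) = R_f + β × MRP = 3.6434% + 0.1072 × 4.7171% = 4.15%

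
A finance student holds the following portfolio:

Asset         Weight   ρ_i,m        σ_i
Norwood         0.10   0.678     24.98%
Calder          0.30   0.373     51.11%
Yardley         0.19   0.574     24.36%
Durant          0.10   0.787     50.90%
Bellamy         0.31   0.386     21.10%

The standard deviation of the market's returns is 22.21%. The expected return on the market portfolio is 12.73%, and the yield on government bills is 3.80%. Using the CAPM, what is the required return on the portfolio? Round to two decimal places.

β_Norwood = 0.678 × 24.98% / 22.21% = 0.7626
β_Calder = 0.373 × 51.11% / 22.21% = 0.8584
β_Yardley = 0.574 × 24.36% / 22.21% = 0.6296
β_Durant = 0.787 × 50.90% / 22.21% = 1.8036
β_Bellamy = 0.386 × 21.10% / 22.21% = 0.3667
β_P = Σ w_i β_i = 0.10×0.7626 + 0.30×0.8584 + 0.19×0.6296 + 0.10×1.8036 + 0.31×0.3667 = 0.7474
MRP = 12.73% − 3.80% = 8.93%
E(R_P) = R_f + β_P × MRP = 3.80% + 0.7474 × 8.93% = 10.47%

10.47%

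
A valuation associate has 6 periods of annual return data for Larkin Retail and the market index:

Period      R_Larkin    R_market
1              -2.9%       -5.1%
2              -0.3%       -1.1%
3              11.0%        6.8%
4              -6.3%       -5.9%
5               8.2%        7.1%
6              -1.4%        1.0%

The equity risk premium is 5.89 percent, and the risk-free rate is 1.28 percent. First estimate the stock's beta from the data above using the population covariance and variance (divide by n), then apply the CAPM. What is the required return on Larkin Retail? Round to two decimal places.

7.98%

Mean R_i = (-2.9 − 0.3 + 11.0 − 6.3 + 8.2 − 1.4) / 6 = 1.3833%
Mean R_m = (-5.1 − 1.1 + 6.8 − 5.9 + 7.1 + 1.0) / 6 = 0.4667%
Σ(R_i − R̄_i)(R_m − R̄_m) = 180.0367  ⇒  Cov = 180.0367 / 6 = 30.0061
Σ(R_m − R̄_m)² = 158.3733  ⇒  Var(R_m) = 158.3733 / 6 = 26.3956
β = Cov / Var(R_m) = 30.0061 / 26.3956 = 1.1368
E(R) = R_f + β × MRP = 1.28% + 1.1368 × 5.89% = 7.98%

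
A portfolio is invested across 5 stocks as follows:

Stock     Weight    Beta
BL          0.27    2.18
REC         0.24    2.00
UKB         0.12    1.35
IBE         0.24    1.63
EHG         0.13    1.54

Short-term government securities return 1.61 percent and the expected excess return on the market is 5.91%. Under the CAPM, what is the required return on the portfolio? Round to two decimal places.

β_P = Σ w_i β_i = 0.27×2.18 + 0.24×2.00 + 0.12×1.35 + 0.24×1.63 + 0.13×1.54 = 1.8220
E(R_P) = R_f + β_P × MRP = 1.61% + 1.8220 × 5.91% = 12.38%

12.38%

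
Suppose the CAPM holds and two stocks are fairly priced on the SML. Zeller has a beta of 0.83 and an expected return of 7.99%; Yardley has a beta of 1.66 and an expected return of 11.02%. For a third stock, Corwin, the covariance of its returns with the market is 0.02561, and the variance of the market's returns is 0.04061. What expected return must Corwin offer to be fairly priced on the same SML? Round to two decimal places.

MRP = (11.02% − 7.99%) / (1.66 − 0.83) = 3.6506%
R_f = 7.99% − 0.83 × 3.6506% = 4.9600%
β_Corwin = Cov / Var(R_m) = 0.02561 / 0.04061 = 0.6306
E(R_Corwin) = R_f + β × MRP = 4.9600% + 0.6306 × 3.6506% = 7.26%

7.26%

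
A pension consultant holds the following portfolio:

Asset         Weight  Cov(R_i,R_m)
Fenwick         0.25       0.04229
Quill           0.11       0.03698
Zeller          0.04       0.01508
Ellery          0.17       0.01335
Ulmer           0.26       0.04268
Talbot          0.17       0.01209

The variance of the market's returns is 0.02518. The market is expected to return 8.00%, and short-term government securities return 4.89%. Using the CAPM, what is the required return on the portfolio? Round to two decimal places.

β_Fenwick = 0.04229 / 0.02518 = 1.6795
β_Quill = 0.03698 / 0.02518 = 1.4686
β_Zeller = 0.01508 / 0.02518 = 0.5989
β_Ellery = 0.01335 / 0.02518 = 0.5302
β_Ulmer = 0.04268 / 0.02518 = 1.6950
β_Talbot = 0.01209 / 0.02518 = 0.4801
β_P = Σ w_i β_i = 0.25×1.6795 + 0.11×1.4686 + 0.04×0.5989 + 0.17×0.5302 + 0.26×1.6950 + 0.17×0.4801 = 1.2178
MRP = 8.00% − 4.89% = 3.11%
E(R_P) = R_f + β_P × MRP = 4.89% + 1.2178 × 3.11% = 8.68%

8.68%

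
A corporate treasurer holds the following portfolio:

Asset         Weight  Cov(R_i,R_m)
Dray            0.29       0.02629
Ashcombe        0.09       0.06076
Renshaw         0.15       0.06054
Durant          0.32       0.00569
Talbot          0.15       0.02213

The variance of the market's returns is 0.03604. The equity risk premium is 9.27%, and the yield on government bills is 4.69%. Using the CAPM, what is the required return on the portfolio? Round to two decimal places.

11.72%

β_Dray = 0.02629 / 0.03604 = 0.7295
β_Ashcombe = 0.06076 / 0.03604 = 1.6859
β_Renshaw = 0.06054 / 0.03604 = 1.6798
β_Durant = 0.00569 / 0.03604 = 0.1579
β_Talbot = 0.02213 / 0.03604 = 0.6140
β_P = Σ w_i β_i = 0.29×0.7295 + 0.09×1.6859 + 0.15×1.6798 + 0.32×0.1579 + 0.15×0.6140 = 0.7579
E(R_P) = R_f + β_P × MRP = 4.69% + 0.7579 × 9.27% = 11.72%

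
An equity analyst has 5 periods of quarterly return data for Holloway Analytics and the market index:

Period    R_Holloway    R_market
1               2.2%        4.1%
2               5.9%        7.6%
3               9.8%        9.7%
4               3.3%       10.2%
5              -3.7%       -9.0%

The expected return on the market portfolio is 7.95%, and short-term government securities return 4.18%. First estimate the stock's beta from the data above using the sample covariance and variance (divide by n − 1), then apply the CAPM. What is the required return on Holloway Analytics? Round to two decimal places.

Mean R_i = (2.2 + 5.9 + 9.8 + 3.3 − 3.7) / 5 = 3.5000%
Mean R_m = (4.1 + 7.6 + 9.7 + 10.2 − 9.0) / 5 = 4.5200%
Σ(R_i − R̄_i)(R_m − R̄_m) = 136.7800  ⇒  Cov = 136.7800 / 4 = 34.1950
Σ(R_m − R̄_m)² = 251.5480  ⇒  Var(R_m) = 251.5480 / 4 = 62.8870
β = Cov / Var(R_m) = 34.1950 / 62.8870 = 0.5438
MRP = 7.95% − 4.18% = 3.77%
E(R) = R_f + β × MRP = 4.18% + 0.5438 × 3.77% = 6.23%

6.23%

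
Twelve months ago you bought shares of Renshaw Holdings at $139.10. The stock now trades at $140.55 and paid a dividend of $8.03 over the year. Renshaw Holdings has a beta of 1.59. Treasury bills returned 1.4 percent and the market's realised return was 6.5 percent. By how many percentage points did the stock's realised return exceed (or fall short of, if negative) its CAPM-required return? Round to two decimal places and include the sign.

-2.69%

Realised HPR = (P1 + D1 − P0) / P0 = (140.55 + 8.03 − 139.10) / 139.10 = 9.48 / 139.10 = 6.8152%
MRP = 6.5% − 1.4% = 5.10%
CAPM required = R_f + β·MRP = 1.4% + 1.59 × 5.1% = 9.5090%
α = realised − required = 6.8152% − 9.5090% = -2.69%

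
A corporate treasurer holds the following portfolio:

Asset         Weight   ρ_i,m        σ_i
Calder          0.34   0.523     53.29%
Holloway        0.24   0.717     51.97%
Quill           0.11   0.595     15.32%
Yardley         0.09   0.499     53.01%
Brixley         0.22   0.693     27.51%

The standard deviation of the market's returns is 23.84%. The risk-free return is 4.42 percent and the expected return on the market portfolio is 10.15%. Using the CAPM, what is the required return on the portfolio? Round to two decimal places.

10.67%

β_Calder = 0.523 × 53.29% / 23.84% = 1.1691
β_Holloway = 0.717 × 51.97% / 23.84% = 1.5630
β_Quill = 0.595 × 15.32% / 23.84% = 0.3824
β_Yardley = 0.499 × 53.01% / 23.84% = 1.1096
β_Brixley = 0.693 × 27.51% / 23.84% = 0.7997
β_P = Σ w_i β_i = 0.34×1.1691 + 0.24×1.5630 + 0.11×0.3824 + 0.09×1.1096 + 0.22×0.7997 = 1.0905
MRP = 10.15% − 4.42% = 5.73%
E(R_P) = R_f + β_P × MRP = 4.42% + 1.0905 × 5.73% = 10.67%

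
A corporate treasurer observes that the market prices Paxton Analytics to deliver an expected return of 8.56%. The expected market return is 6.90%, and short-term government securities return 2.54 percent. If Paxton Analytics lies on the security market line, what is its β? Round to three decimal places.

MRP = 6.90% − 2.54% = 4.36%
β = (E(R) − R_f) / MRP = (8.56% − 2.54%) / 4.36% = 6.02% / 4.36% = 1.381

1.381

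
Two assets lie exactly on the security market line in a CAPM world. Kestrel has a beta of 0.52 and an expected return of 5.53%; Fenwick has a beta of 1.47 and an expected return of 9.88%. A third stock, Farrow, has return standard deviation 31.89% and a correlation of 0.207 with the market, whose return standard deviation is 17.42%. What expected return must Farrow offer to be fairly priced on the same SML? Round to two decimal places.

MRP = (9.88% − 5.53%) / (1.47 − 0.52) = 4.5789%
R_f = 5.53% − 0.52 × 4.5789% = 3.1490%
β_Farrow = ρ·σ_i/σ_m = 0.207 × 31.89 / 17.42 = 0.3789
E(R_Farrow) = R_f + β × MRP = 3.1490% + 0.3789 × 4.5789% = 4.88%

4.88%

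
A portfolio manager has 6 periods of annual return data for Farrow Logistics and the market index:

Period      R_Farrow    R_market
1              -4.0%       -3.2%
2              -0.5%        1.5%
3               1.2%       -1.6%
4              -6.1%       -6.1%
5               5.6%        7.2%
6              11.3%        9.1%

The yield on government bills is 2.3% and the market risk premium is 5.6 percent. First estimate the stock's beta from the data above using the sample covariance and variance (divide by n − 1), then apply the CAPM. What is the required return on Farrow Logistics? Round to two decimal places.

7.99%

Mean R_i = (-4.0 − 0.5 + 1.2 − 6.1 + 5.6 + 11.3) / 6 = 1.2500%
Mean R_m = (-3.2 + 1.5 − 1.6 − 6.1 + 7.2 + 9.1) / 6 = 1.1500%
Σ(R_i − R̄_i)(R_m − R̄_m) = 181.8650  ⇒  Cov = 181.8650 / 5 = 36.3730
Σ(R_m − R̄_m)² = 178.9750  ⇒  Var(R_m) = 178.9750 / 5 = 35.7950
β = Cov / Var(R_m) = 36.3730 / 35.7950 = 1.0161
E(R) = R_f + β × MRP = 2.3% + 1.0161 × 5.6% = 7.99%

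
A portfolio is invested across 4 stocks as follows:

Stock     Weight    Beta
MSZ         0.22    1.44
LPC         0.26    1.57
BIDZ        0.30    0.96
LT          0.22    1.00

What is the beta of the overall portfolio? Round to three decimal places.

β_P = Σ w_i β_i = 0.22×1.44 + 0.26×1.57 + 0.30×0.96 + 0.22×1.00 = 1.2330

1.233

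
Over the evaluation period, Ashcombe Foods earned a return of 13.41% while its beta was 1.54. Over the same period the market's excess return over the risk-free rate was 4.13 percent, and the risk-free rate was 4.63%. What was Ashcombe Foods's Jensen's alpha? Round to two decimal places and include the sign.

CAPM benchmark = R_f + β(R_m − R_f) = 4.63% + 1.54 × 4.13% = 10.9902%
α = actual − benchmark = 13.41% − 10.9902% = +2.42%

+2.42%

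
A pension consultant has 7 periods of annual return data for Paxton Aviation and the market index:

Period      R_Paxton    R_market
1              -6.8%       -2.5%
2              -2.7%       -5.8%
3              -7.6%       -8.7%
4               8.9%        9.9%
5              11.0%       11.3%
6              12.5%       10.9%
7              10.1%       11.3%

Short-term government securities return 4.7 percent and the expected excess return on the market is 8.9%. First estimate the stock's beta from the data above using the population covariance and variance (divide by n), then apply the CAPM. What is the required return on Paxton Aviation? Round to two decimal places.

13.19%

Mean R_i = (-6.8 − 2.7 − 7.6 + 8.9 + 11.0 + 12.5 + 10.1) / 7 = 3.6286%
Mean R_m = (-2.5 − 5.8 − 8.7 + 9.9 + 11.3 + 10.9 + 11.3) / 7 = 3.7714%
Σ(R_i − R̄_i)(R_m − R̄_m) = 465.7757  ⇒  Cov = 465.7757 / 7 = 66.5394
Σ(R_m − R̄_m)² = 488.2143  ⇒  Var(R_m) = 488.2143 / 7 = 69.7449
β = Cov / Var(R_m) = 66.5394 / 69.7449 = 0.9540
E(R) = R_f + β × MRP = 4.7% + 0.9540 × 8.9% = 13.19%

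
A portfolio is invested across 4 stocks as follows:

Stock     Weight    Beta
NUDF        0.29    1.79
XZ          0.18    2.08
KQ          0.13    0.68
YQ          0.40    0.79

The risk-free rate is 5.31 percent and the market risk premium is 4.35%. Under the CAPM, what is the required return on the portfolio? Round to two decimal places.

β_P = Σ w_i β_i = 0.29×1.79 + 0.18×2.08 + 0.13×0.68 + 0.40×0.79 = 1.2979
E(R_P) = R_f + β_P × MRP = 5.31% + 1.2979 × 4.35% = 10.96%

10.96%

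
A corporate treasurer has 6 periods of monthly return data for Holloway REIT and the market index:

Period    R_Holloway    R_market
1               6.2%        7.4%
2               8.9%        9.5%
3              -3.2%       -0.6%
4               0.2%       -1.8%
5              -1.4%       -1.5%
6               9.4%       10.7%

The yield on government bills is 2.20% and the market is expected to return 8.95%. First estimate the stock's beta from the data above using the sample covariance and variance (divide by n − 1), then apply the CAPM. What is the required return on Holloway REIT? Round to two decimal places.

Mean R_i = (6.2 + 8.9 − 3.2 + 0.2 − 1.4 + 9.4) / 6 = 3.3500%
Mean R_m = (7.4 + 9.5 − 0.6 − 1.8 − 1.5 + 10.7) / 6 = 3.9500%
Σ(R_i − R̄_i)(R_m − R̄_m) = 155.2750  ⇒  Cov = 155.2750 / 5 = 31.0550
Σ(R_m − R̄_m)² = 171.7350  ⇒  Var(R_m) = 171.7350 / 5 = 34.3470
β = Cov / Var(R_m) = 31.0550 / 34.3470 = 0.9042
MRP = 8.95% − 2.20% = 6.75%
E(R) = R_f + β × MRP = 2.20% + 0.9042 × 6.75% = 8.30%

8.30%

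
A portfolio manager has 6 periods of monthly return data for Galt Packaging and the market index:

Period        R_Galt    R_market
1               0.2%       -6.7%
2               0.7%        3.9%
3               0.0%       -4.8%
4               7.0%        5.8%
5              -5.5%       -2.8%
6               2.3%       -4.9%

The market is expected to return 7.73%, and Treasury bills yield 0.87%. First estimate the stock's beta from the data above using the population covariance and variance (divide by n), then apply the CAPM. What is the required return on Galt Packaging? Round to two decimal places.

3.62%

Mean R_i = (0.2 + 0.7 + 0.0 + 7.0 − 5.5 + 2.3) / 6 = 0.7833%
Mean R_m = (-6.7 + 3.9 − 4.8 + 5.8 − 2.8 − 4.9) / 6 = -1.5833%
Σ(R_i − R̄_i)(R_m − R̄_m) = 53.5617  ⇒  Cov = 53.5617 / 6 = 8.9270
Σ(R_m − R̄_m)² = 133.5883  ⇒  Var(R_m) = 133.5883 / 6 = 22.2647
β = Cov / Var(R_m) = 8.9270 / 22.2647 = 0.4009
MRP = 7.73% − 0.87% = 6.86%
E(R) = R_f + β × MRP = 0.87% + 0.4009 × 6.86% = 3.62%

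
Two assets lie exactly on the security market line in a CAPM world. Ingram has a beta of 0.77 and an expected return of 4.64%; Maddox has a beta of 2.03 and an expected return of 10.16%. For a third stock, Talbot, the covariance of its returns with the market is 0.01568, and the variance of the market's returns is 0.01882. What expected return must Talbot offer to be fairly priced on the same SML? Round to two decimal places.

MRP = (10.16% − 4.64%) / (2.03 − 0.77) = 4.3810%
R_f = 4.64% − 0.77 × 4.3810% = 1.2666%
β_Talbot = Cov / Var(R_m) = 0.01568 / 0.01882 = 0.8332
E(R_Talbot) = R_f + β × MRP = 1.2666% + 0.8332 × 4.3810% = 4.92%

4.92%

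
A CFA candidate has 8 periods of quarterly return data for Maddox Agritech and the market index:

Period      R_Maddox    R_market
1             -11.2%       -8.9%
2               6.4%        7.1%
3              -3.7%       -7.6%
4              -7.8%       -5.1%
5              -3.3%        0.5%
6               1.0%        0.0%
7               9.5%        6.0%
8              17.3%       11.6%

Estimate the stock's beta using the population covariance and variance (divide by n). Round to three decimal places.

1.216

Mean R_i = (-11.2 + 6.4 − 3.7 − 7.8 − 3.3 + 1.0 + 9.5 + 17.3) / 8 = 1.0250%
Mean R_m = (-8.9 + 7.1 − 7.6 − 5.1 + 0.5 + 0.0 + 6.0 + 11.6) / 8 = 0.4500%
Σ(R_i − R̄_i)(R_m − R̄_m) = 465.3600  ⇒  Cov = 465.3600 / 8 = 58.1700
Σ(R_m − R̄_m)² = 382.5800  ⇒  Var(R_m) = 382.5800 / 8 = 47.8225
β = Cov / Var(R_m) = 58.1700 / 47.8225 = 1.2164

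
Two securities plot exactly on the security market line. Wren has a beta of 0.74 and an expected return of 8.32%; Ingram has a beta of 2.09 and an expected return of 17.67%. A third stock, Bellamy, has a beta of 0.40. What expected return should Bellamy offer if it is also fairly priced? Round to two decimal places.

5.97%

MRP (SML slope) = (17.67% − 8.32%) / (2.09 − 0.74) = 9.35% / 1.35 = 6.9259%
R_f (intercept) = 8.32% − 0.74 × 6.9259% = 3.1948%
E(R_Bellamy) = R_f + β × MRP = 3.1948% + 0.40 × 6.9259% = 5.97%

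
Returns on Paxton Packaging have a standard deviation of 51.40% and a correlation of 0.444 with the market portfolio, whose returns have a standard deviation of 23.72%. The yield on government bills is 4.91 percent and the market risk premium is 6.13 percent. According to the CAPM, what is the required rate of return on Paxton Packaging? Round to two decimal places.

β = ρ × σ_i / σ_m = 0.444 × 51.40% / 23.72% = 0.9621
E(R) = 4.91% + 0.9621 × 6.13% = 10.81%

10.81%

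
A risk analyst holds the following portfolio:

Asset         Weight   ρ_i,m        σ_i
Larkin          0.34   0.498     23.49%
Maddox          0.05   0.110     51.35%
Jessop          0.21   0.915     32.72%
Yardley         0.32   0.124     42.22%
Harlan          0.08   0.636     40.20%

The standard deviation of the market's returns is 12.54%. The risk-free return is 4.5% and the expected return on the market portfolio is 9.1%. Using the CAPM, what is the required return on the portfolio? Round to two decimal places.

9.73%

β_Larkin = 0.498 × 23.49% / 12.54% = 0.9329
β_Maddox = 0.110 × 51.35% / 12.54% = 0.4504
β_Jessop = 0.915 × 32.72% / 12.54% = 2.3875
β_Yardley = 0.124 × 42.22% / 12.54% = 0.4175
β_Harlan = 0.636 × 40.20% / 12.54% = 2.0389
β_P = Σ w_i β_i = 0.34×0.9329 + 0.05×0.4504 + 0.21×2.3875 + 0.32×0.4175 + 0.08×2.0389 = 1.1378
MRP = 9.1% − 4.5% = 4.60%
E(R_P) = R_f + β_P × MRP = 4.5% + 1.1378 × 4.6% = 9.73%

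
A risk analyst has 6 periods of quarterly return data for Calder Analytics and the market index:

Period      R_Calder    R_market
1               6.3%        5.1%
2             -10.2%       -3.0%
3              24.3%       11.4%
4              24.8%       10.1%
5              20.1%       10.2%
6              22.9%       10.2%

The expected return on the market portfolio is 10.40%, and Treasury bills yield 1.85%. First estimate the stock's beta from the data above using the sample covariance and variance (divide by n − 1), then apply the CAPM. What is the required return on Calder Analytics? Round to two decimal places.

Mean R_i = (6.3 − 10.2 + 24.3 + 24.8 + 20.1 + 22.9) / 6 = 14.7000%
Mean R_m = (5.1 − 3.0 + 11.4 + 10.1 + 10.2 + 10.2) / 6 = 7.3333%
Σ(R_i − R̄_i)(R_m − R̄_m) = 382.0300  ⇒  Cov = 382.0300 / 5 = 76.4060
Σ(R_m − R̄_m)² = 152.3933  ⇒  Var(R_m) = 152.3933 / 5 = 30.4787
β = Cov / Var(R_m) = 76.4060 / 30.4787 = 2.5069
MRP = 10.40% − 1.85% = 8.55%
E(R) = R_f + β × MRP = 1.85% + 2.5069 × 8.55% = 23.28%

23.28%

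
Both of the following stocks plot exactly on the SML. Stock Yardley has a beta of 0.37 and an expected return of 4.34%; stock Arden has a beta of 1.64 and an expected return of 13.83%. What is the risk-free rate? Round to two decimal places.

Both satisfy E(R) = R_f + β·MRP, so the slope of the SML is
MRP = (13.83% − 4.34%) / (1.64 − 0.37) = 9.49% / 1.27 = 7.4724%
R_f = E(R_Yardley) − β_Yardley·MRP = 4.34% − 0.37 × 7.4724% = 1.5752%

1.58%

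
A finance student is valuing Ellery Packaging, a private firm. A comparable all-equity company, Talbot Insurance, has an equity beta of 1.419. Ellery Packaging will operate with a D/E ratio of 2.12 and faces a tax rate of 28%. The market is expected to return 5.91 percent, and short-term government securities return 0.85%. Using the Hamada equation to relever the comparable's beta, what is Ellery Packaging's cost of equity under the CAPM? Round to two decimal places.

β_L = β_U × [1 + (1 − t)(D/E)] = 1.419 × [1 + (1 − 0.28) × 2.12]
    = 1.419 × [1 + 0.72 × 2.12] = 1.419 × 2.5264 = 3.5850
MRP = 5.91% − 0.85% = 5.06%
E(R) = R_f + β_L × MRP = 0.85% + 3.5850 × 5.06% = 18.99%

18.99%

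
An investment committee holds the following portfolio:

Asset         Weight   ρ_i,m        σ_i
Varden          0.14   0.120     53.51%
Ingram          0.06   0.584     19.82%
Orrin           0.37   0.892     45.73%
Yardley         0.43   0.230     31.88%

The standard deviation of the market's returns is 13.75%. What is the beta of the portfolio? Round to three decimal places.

1.443

β_Varden = 0.120 × 53.51% / 13.75% = 0.4670
β_Ingram = 0.584 × 19.82% / 13.75% = 0.8418
β_Orrin = 0.892 × 45.73% / 13.75% = 2.9666
β_Yardley = 0.230 × 31.88% / 13.75% = 0.5333
β_P = Σ w_i β_i = 0.14×0.4670 + 0.06×0.8418 + 0.37×2.9666 + 0.43×0.5333 = 1.4428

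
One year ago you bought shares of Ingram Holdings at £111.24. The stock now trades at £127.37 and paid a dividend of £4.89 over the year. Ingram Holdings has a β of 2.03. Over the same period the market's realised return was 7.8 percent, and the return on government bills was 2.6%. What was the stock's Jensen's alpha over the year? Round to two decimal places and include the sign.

Realised HPR = (P1 + D1 − P0) / P0 = (127.37 + 4.89 − 111.24) / 111.24 = 21.02 / 111.24 = 18.8961%
MRP = 7.8% − 2.6% = 5.20%
CAPM required = R_f + β·MRP = 2.6% + 2.03 × 5.2% = 13.1560%
α = realised − required = 18.8961% − 13.1560% = +5.74%

+5.74%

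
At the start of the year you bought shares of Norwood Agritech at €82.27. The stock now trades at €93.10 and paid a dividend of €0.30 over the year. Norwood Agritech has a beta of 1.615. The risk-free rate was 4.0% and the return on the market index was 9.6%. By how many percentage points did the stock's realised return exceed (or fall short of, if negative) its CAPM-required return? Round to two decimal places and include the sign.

+0.48%

Realised HPR = (P1 + D1 − P0) / P0 = (93.10 + 0.30 − 82.27) / 82.27 = 11.13 / 82.27 = 13.5286%
MRP = 9.6% − 4.0% = 5.60%
CAPM required = R_f + β·MRP = 4.0% + 1.615 × 5.6% = 13.0440%
α = realised − required = 13.5286% − 13.0440% = +0.48%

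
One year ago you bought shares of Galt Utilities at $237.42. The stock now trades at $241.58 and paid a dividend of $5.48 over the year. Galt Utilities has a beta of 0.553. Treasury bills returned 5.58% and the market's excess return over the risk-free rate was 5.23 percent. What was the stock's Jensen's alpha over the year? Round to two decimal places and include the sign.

Realised HPR = (P1 + D1 − P0) / P0 = (241.58 + 5.48 − 237.42) / 237.42 = 9.64 / 237.42 = 4.0603%
CAPM required = R_f + β·MRP = 5.58% + 0.553 × 5.23% = 8.47219%
α = realised − required = 4.0603% − 8.47219% = -4.41%

-4.41%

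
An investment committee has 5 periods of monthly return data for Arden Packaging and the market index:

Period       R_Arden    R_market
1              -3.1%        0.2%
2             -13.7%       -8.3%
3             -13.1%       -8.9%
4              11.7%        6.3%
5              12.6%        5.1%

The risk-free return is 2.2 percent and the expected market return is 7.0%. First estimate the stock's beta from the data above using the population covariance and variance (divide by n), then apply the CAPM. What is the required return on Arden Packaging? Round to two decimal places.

Mean R_i = (-3.1 − 13.7 − 13.1 + 11.7 + 12.6) / 5 = -1.1200%
Mean R_m = (0.2 − 8.3 − 8.9 + 6.3 + 5.1) / 5 = -1.1200%
Σ(R_i − R̄_i)(R_m − R̄_m) = 361.3780  ⇒  Cov = 361.3780 / 5 = 72.2756
Σ(R_m − R̄_m)² = 207.5680  ⇒  Var(R_m) = 207.5680 / 5 = 41.5136
β = Cov / Var(R_m) = 72.2756 / 41.5136 = 1.7410
MRP = 7.0% − 2.2% = 4.80%
E(R) = R_f + β × MRP = 2.2% + 1.7410 × 4.8% = 10.56%

10.56%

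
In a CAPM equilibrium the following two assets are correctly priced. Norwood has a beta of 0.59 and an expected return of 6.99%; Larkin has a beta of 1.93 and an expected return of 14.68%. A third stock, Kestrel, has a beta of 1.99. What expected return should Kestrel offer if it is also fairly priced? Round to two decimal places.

15.02%

MRP (SML slope) = (14.68% − 6.99%) / (1.93 − 0.59) = 7.69% / 1.34 = 5.7388%
R_f (intercept) = 6.99% − 0.59 × 5.7388% = 3.6041%
E(R_Kestrel) = R_f + β × MRP = 3.6041% + 1.99 × 5.7388% = 15.02%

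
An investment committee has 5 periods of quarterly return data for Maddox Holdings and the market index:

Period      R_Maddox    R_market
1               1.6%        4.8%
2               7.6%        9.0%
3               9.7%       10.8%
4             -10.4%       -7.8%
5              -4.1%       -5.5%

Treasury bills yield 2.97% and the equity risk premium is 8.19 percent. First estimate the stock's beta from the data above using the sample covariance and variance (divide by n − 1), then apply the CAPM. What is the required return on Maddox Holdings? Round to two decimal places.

10.83%

Mean R_i = (1.6 + 7.6 + 9.7 − 10.4 − 4.1) / 5 = 0.8800%
Mean R_m = (4.8 + 9.0 + 10.8 − 7.8 − 5.5) / 5 = 2.2600%
Σ(R_i − R̄_i)(R_m − R̄_m) = 274.5660  ⇒  Cov = 274.5660 / 4 = 68.6415
Σ(R_m − R̄_m)² = 286.2320  ⇒  Var(R_m) = 286.2320 / 4 = 71.5580
β = Cov / Var(R_m) = 68.6415 / 71.5580 = 0.9592
E(R) = R_f + β × MRP = 2.97% + 0.9592 × 8.19% = 10.83%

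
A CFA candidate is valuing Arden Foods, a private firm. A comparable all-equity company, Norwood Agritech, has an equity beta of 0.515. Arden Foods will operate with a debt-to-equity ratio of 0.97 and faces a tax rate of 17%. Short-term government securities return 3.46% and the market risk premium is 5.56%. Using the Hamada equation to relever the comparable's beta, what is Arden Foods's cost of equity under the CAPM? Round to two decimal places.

8.63%

β_L = β_U × [1 + (1 − t)(D/E)] = 0.515 × [1 + (1 − 0.17) × 0.97]
    = 0.515 × [1 + 0.83 × 0.97] = 0.515 × 1.8051 = 0.9296
E(R) = R_f + β_L × MRP = 3.46% + 0.9296 × 5.56% = 8.63%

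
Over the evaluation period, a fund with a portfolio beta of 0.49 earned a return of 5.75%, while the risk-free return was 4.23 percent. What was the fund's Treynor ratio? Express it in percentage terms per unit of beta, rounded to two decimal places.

3.10%

Treynor = (R_P − R_f) / β_P = (5.75% − 4.23%) / 0.4900 = 1.52% / 0.4900 = 3.10%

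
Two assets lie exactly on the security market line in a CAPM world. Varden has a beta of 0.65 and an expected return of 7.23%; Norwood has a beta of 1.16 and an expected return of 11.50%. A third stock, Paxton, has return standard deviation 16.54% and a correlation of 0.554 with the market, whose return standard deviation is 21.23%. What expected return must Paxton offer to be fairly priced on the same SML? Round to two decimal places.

MRP = (11.50% − 7.23%) / (1.16 − 0.65) = 8.3725%
R_f = 7.23% − 0.65 × 8.3725% = 1.7879%
β_Paxton = ρ·σ_i/σ_m = 0.554 × 16.54 / 21.23 = 0.4316
E(R_Paxton) = R_f + β × MRP = 1.7879% + 0.4316 × 8.3725% = 5.40%

5.40%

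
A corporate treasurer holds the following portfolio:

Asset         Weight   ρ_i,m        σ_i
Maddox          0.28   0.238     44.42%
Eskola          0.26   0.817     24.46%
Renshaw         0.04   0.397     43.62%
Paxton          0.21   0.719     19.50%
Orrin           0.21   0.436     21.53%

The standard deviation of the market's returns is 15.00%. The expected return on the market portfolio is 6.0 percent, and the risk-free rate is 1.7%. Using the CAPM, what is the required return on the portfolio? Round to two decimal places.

β_Maddox = 0.238 × 44.42% / 15.00% = 0.7048
β_Eskola = 0.817 × 24.46% / 15.00% = 1.3323
β_Renshaw = 0.397 × 43.62% / 15.00% = 1.1545
β_Paxton = 0.719 × 19.50% / 15.00% = 0.9347
β_Orrin = 0.436 × 21.53% / 15.00% = 0.6258
β_P = Σ w_i β_i = 0.28×0.7048 + 0.26×1.3323 + 0.04×1.1545 + 0.21×0.9347 + 0.21×0.6258 = 0.9176
MRP = 6.0% − 1.7% = 4.30%
E(R_P) = R_f + β_P × MRP = 1.7% + 0.9176 × 4.3% = 5.65%

5.65%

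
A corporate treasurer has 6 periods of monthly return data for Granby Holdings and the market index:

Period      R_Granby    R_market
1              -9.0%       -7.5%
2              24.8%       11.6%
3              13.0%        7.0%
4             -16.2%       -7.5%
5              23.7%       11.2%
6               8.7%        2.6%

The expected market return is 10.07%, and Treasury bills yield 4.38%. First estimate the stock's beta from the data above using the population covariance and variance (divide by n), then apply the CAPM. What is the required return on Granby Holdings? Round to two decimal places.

15.30%

Mean R_i = (-9.0 + 24.8 + 13.0 − 16.2 + 23.7 + 8.7) / 6 = 7.5000%
Mean R_m = (-7.5 + 11.6 + 7.0 − 7.5 + 11.2 + 2.6) / 6 = 2.9000%
Σ(R_i − R̄_i)(R_m − R̄_m) = 725.2400  ⇒  Cov = 725.2400 / 6 = 120.8733
Σ(R_m − R̄_m)² = 377.8000  ⇒  Var(R_m) = 377.8000 / 6 = 62.9667
β = Cov / Var(R_m) = 120.8733 / 62.9667 = 1.9196
MRP = 10.07% − 4.38% = 5.69%
E(R) = R_f + β × MRP = 4.38% + 1.9196 × 5.69% = 15.30%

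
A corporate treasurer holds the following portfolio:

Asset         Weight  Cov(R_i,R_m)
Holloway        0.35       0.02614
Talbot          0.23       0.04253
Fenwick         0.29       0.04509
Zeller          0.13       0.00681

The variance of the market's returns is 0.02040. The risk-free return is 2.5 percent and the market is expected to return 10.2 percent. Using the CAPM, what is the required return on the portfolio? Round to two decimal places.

14.92%

β_Holloway = 0.02614 / 0.02040 = 1.2814
β_Talbot = 0.04253 / 0.02040 = 2.0848
β_Fenwick = 0.04509 / 0.02040 = 2.2103
β_Zeller = 0.00681 / 0.02040 = 0.3338
β_P = Σ w_i β_i = 0.35×1.2814 + 0.23×2.0848 + 0.29×2.2103 + 0.13×0.3338 = 1.6124
MRP = 10.2% − 2.5% = 7.70%
E(R_P) = R_f + β_P × MRP = 2.5% + 1.6124 × 7.7% = 14.92%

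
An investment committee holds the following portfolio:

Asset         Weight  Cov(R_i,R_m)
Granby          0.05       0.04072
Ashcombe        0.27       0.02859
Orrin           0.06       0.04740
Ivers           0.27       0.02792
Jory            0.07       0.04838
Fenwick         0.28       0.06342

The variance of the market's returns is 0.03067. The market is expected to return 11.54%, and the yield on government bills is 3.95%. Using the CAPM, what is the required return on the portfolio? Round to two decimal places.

β_Granby = 0.04072 / 0.03067 = 1.3277
β_Ashcombe = 0.02859 / 0.03067 = 0.9322
β_Orrin = 0.04740 / 0.03067 = 1.5455
β_Ivers = 0.02792 / 0.03067 = 0.9103
β_Jory = 0.04838 / 0.03067 = 1.5774
β_Fenwick = 0.06342 / 0.03067 = 2.0678
β_P = Σ w_i β_i = 0.05×1.3277 + 0.27×0.9322 + 0.06×1.5455 + 0.27×0.9103 + 0.07×1.5774 + 0.28×2.0678 = 1.3460
MRP = 11.54% − 3.95% = 7.59%
E(R_P) = R_f + β_P × MRP = 3.95% + 1.3460 × 7.59% = 14.17%

14.17%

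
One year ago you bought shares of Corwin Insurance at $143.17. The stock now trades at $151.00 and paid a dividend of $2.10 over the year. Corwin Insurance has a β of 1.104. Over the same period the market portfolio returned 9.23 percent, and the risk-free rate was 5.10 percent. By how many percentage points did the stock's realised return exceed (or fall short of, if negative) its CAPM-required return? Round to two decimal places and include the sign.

Realised HPR = (P1 + D1 − P0) / P0 = (151.00 + 2.10 − 143.17) / 143.17 = 9.93 / 143.17 = 6.9358%
MRP = 9.23% − 5.10% = 4.13%
CAPM required = R_f + β·MRP = 5.10% + 1.104 × 4.13% = 9.65952%
α = realised − required = 6.9358% − 9.65952% = -2.72%

-2.72%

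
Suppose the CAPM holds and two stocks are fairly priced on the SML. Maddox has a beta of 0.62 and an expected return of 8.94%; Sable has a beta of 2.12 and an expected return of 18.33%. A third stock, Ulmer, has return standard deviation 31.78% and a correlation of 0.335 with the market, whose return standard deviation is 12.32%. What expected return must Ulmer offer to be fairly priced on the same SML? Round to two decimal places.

MRP = (18.33% − 8.94%) / (2.12 − 0.62) = 6.2600%
R_f = 8.94% − 0.62 × 6.2600% = 5.0588%
β_Ulmer = ρ·σ_i/σ_m = 0.335 × 31.78 / 12.32 = 0.8641
E(R_Ulmer) = R_f + β × MRP = 5.0588% + 0.8641 × 6.2600% = 10.47%

10.47%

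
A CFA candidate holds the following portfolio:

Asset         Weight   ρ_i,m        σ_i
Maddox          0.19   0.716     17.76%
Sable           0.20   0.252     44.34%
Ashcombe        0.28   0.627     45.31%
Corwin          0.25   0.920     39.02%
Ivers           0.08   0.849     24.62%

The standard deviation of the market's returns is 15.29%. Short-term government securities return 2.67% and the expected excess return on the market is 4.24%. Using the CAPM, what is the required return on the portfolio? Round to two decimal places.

β_Maddox = 0.716 × 17.76% / 15.29% = 0.8317
β_Sable = 0.252 × 44.34% / 15.29% = 0.7308
β_Ashcombe = 0.627 × 45.31% / 15.29% = 1.8580
β_Corwin = 0.920 × 39.02% / 15.29% = 2.3478
β_Ivers = 0.849 × 24.62% / 15.29% = 1.3671
β_P = Σ w_i β_i = 0.19×0.8317 + 0.20×0.7308 + 0.28×1.8580 + 0.25×2.3478 + 0.08×1.3671 = 1.5207
E(R_P) = R_f + β_P × MRP = 2.67% + 1.5207 × 4.24% = 9.12%

9.12%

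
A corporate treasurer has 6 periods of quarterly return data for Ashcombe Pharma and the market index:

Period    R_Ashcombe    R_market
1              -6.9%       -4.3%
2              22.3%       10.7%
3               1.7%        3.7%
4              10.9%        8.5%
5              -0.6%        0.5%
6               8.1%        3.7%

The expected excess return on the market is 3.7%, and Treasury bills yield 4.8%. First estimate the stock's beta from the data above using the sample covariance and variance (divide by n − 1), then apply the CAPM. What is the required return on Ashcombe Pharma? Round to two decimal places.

Mean R_i = (-6.9 + 22.3 + 1.7 + 10.9 − 0.6 + 8.1) / 6 = 5.9167%
Mean R_m = (-4.3 + 10.7 + 3.7 + 8.5 + 0.5 + 3.7) / 6 = 3.8000%
Σ(R_i − R̄_i)(R_m − R̄_m) = 261.9900  ⇒  Cov = 261.9900 / 5 = 52.3980
Σ(R_m − R̄_m)² = 146.2200  ⇒  Var(R_m) = 146.2200 / 5 = 29.2440
β = Cov / Var(R_m) = 52.3980 / 29.2440 = 1.7918
E(R) = R_f + β × MRP = 4.8% + 1.7918 × 3.7% = 11.43%

11.43%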